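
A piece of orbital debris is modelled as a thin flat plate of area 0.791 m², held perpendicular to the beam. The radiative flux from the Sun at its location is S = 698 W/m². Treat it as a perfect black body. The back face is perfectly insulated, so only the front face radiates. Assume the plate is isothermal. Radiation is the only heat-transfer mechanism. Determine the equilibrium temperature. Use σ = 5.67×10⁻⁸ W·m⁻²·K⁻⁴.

T ≈ 333 K

At equilibrium, absorbed power = emitted power.
Absorbing cross-section = A = 0.7910 m²; emitting surface = A = 0.7910 m² (ratio 1).
S·A_cross = εσ·A_surf·T⁴  ⇒  T⁴ = S/(1σ).
T⁴ = 1.00·698/(1·5.67×10⁻⁸) = 1.231×10¹⁰ K⁴.
T = (1.231×10¹⁰)^(1/4).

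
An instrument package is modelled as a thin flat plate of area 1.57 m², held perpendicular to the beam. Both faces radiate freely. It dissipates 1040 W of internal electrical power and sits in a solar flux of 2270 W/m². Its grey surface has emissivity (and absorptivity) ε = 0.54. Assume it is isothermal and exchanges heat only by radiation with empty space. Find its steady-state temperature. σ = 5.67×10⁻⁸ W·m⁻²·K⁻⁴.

T ≈ 419 K

At steady state, absorbed solar power + internal power = radiated power.
Absorbed: α·S·A_cross = 0.54·2270·1.570 = 1925 W (cross-section A).
Total input = 1925 + 1040 = 2965 W.
Radiated: εσ·A_surf·T⁴ with A_surf = 2A = 3.140 m².
T⁴ = 2965/(0.54·5.67×10⁻⁸·3.140) = 3.084×10¹⁰ K⁴.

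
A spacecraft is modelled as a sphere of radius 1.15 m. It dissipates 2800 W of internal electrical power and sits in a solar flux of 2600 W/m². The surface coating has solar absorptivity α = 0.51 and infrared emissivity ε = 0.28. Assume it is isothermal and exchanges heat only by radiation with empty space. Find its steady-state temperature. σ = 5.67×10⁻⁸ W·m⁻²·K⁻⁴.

At steady state, absorbed solar power + internal power = radiated power.
Absorbed: α·S·A_cross = 0.51·2600·4.155 = 5509 W (cross-section πr²).
Total input = 5509 + 2800 = 8309 W.
Radiated: εσ·A_surf·T⁴ with A_surf = 4πr² = 16.62 m².
T⁴ = 8309/(0.28·5.67×10⁻⁸·16.62) = 3.149×10¹⁰ K⁴.

T ≈ 421 K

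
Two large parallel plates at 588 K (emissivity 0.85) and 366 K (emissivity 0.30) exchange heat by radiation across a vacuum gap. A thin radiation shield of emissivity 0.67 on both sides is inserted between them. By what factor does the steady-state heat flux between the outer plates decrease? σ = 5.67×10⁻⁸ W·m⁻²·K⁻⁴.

factor ≈ 1.57

Without shield: q₀ = σΔ(T⁴)/(1/ε₁+1/ε₂−1) with denominator 3.510.
With shield the two gaps are in series; the resistances add: (1/ε₁+1/ε_s−1)+(1/ε_s+1/ε₂−1) = 1.669+3.826 = 5.495.
Heat-flux ratio q₀/q = 5.495/3.510.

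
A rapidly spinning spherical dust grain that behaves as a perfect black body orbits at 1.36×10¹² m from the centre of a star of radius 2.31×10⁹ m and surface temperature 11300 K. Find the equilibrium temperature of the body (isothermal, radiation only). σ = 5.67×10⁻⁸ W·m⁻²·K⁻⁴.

The star's surface emits σT_*⁴; at distance d the flux is S = σT_*⁴(R_*/d)².
S = 5.67×10⁻⁸·(11300)⁴·(2.31×10⁹/1.36×10¹²)² = 2667 W/m².
For an isothermal sphere T⁴ = (1−a)S/(4σ) = 1.176×10¹⁰ K⁴.

T ≈ 329 K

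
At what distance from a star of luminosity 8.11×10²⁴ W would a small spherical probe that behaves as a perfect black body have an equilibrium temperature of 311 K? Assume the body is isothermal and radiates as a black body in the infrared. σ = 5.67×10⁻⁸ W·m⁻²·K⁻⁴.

d ≈ 1.74×10¹⁰ m

For an isothermal black-emitting sphere, (1−a)S·πr² = σ·4πr²·T⁴ ⇒ S = 4σT⁴/(1−a).
S = 4·5.67×10⁻⁸·(311)⁴/1.00 = 2122 W/m².
Flux falls as S = L/(4πd²), so d = √(L/(4πS)) = √(8.11×10²⁴/(4π·2122)).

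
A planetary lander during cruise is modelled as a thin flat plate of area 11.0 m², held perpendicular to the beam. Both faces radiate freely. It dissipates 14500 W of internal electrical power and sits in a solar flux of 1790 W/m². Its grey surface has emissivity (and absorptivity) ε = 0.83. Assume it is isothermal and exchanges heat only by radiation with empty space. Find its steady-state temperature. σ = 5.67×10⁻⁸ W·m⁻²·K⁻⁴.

T ≈ 415 K

At steady state, absorbed solar power + internal power = radiated power.
Absorbed: α·S·A_cross = 0.83·1790·11.00 = 16340 W (cross-section A).
Total input = 16340 + 14500 = 30840 W.
Radiated: εσ·A_surf·T⁴ with A_surf = 2A = 22.00 m².
T⁴ = 30840/(0.83·5.67×10⁻⁸·22.00) = 2.979×10¹⁰ K⁴.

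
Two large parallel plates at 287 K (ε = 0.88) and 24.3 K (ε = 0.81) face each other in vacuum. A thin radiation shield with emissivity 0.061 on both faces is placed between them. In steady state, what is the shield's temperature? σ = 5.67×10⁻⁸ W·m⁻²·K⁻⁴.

T_s ≈ 242 K

In steady state the net flux on the hot side equals that on the cold side.
σ(T₁⁴−T_s⁴)/D₁ = σ(T_s⁴−T₂⁴)/D₂, with D₁ = 1/ε₁+1/ε_s−1 = 16.53, D₂ = 1/ε_s+1/ε₂−1 = 16.63.
Solve for T_s⁴: T_s⁴ = (D₂·T₁⁴ + D₁·T₂⁴)/(D₁+D₂) = 3.403×10⁹ K⁴.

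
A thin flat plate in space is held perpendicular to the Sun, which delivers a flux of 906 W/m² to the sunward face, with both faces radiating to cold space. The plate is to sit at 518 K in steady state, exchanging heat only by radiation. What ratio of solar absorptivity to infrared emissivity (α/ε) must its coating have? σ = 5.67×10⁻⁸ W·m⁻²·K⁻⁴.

Balance: αS·A = εσ·2A·T⁴ ⇒ α/ε = 2σT⁴/S.
α/ε = 2·5.67×10⁻⁸·(518)⁴/906 = 2·5.67×10⁻⁸·7.200×10¹⁰/906.

α/ε ≈ 9.01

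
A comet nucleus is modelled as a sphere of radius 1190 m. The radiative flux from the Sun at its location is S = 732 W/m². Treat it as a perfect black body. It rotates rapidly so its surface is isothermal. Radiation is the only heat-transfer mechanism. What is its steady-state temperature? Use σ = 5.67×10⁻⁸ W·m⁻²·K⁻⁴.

T ≈ 238 K

At equilibrium, absorbed power = emitted power.
Absorbing cross-section = πr² = 4.449×10⁶ m²; emitting surface = 4πr² = 1.780×10⁷ m² (ratio 4).
S·A_cross = εσ·A_surf·T⁴  ⇒  T⁴ = S/(4σ).
T⁴ = 1.00·732/(4·5.67×10⁻⁸) = 3.228×10⁹ K⁴.
T = (3.228×10⁹)^(1/4).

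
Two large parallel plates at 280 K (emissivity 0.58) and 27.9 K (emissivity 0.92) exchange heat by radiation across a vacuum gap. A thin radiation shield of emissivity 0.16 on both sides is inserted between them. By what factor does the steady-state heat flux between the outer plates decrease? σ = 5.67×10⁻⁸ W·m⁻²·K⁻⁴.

factor ≈ 7.35

Without shield: q₀ = σΔ(T⁴)/(1/ε₁+1/ε₂−1) with denominator 1.811.
With shield the two gaps are in series; the resistances add: (1/ε₁+1/ε_s−1)+(1/ε_s+1/ε₂−1) = 6.974+6.337 = 13.31.
Heat-flux ratio q₀/q = 13.31/1.811.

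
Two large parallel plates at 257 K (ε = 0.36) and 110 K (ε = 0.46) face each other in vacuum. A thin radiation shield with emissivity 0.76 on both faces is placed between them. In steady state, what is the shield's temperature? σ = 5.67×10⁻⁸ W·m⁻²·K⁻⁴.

In steady state the net flux on the hot side equals that on the cold side.
σ(T₁⁴−T_s⁴)/D₁ = σ(T_s⁴−T₂⁴)/D₂, with D₁ = 1/ε₁+1/ε_s−1 = 3.094, D₂ = 1/ε_s+1/ε₂−1 = 2.490.
Solve for T_s⁴: T_s⁴ = (D₂·T₁⁴ + D₁·T₂⁴)/(D₁+D₂) = 2.026×10⁹ K⁴.

T_s ≈ 212 K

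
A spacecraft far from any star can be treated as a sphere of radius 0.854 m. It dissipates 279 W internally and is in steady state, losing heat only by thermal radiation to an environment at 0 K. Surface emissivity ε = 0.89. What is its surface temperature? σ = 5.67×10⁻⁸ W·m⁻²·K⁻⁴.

T ≈ 157 K

Steady state: internal power = radiated power, P = εσA T⁴.
Radiating area A = 4πr² = 9.165 m².
T⁴ = P/(εσA) = 279/(0.89·5.67×10⁻⁸·9.165) = 6.033×10⁸ K⁴.
T = (6.033×10⁸)^(1/4).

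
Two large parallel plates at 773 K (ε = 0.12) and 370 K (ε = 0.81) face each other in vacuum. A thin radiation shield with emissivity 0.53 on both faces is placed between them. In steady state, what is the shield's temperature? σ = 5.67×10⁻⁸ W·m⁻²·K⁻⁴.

In steady state the net flux on the hot side equals that on the cold side.
σ(T₁⁴−T_s⁴)/D₁ = σ(T_s⁴−T₂⁴)/D₂, with D₁ = 1/ε₁+1/ε_s−1 = 9.220, D₂ = 1/ε_s+1/ε₂−1 = 2.121.
Solve for T_s⁴: T_s⁴ = (D₂·T₁⁴ + D₁·T₂⁴)/(D₁+D₂) = 8.202×10¹⁰ K⁴.

T_s ≈ 535 K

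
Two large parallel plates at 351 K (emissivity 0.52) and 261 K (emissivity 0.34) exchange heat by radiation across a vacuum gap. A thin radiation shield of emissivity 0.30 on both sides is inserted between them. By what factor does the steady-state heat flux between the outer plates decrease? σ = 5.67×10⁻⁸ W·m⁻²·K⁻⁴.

Without shield: q₀ = σΔ(T⁴)/(1/ε₁+1/ε₂−1) with denominator 3.864.
With shield the two gaps are in series; the resistances add: (1/ε₁+1/ε_s−1)+(1/ε_s+1/ε₂−1) = 4.256+5.275 = 9.531.
Heat-flux ratio q₀/q = 9.531/3.864.

factor ≈ 2.47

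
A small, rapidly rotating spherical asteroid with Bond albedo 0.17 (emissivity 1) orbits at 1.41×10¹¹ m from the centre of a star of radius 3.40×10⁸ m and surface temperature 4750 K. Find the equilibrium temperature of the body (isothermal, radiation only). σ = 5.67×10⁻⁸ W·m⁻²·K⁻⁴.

T ≈ 157 K

The star's surface emits σT_*⁴; at distance d the flux is S = σT_*⁴(R_*/d)².
S = 5.67×10⁻⁸·(4750)⁴·(3.40×10⁸/1.41×10¹¹)² = 167.8 W/m².
For an isothermal sphere T⁴ = (1−a)S/(4σ) = 6.142×10⁸ K⁴.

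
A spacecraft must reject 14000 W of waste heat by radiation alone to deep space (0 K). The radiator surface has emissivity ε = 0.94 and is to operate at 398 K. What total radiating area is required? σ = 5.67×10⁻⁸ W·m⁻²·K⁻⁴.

A ≈ 10.5 m²

P = εσA T⁴ ⇒ A = P/(εσT⁴).
T⁴ = 2.509×10¹⁰ K⁴.
A = 14000/(0.94 × 5.67×10⁻⁸ × 2.509×10¹⁰).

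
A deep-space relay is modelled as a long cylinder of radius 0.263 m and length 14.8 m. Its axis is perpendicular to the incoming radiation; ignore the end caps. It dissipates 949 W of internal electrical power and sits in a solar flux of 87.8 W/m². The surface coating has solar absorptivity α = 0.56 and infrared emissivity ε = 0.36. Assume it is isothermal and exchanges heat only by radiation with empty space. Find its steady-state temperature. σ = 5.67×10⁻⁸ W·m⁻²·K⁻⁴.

T ≈ 227 K

At steady state, absorbed solar power + internal power = radiated power.
Absorbed: α·S·A_cross = 0.56·87.8·7.785 = 382.8 W (cross-section 2rL).
Total input = 382.8 + 949 = 1332 W.
Radiated: εσ·A_surf·T⁴ with A_surf = 2πrL = 24.46 m².
T⁴ = 1332/(0.36·5.67×10⁻⁸·24.46) = 2.668×10⁹ K⁴.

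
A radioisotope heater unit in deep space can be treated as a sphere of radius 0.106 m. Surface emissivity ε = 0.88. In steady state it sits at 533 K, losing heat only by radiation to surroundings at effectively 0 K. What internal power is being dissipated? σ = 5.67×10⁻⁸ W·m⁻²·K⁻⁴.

Steady state: P = εσA T⁴.
A = 4πr² = 0.1412 m²; T⁴ = (533)⁴ = 8.071×10¹⁰ K⁴.
P = 0.88 × 5.67×10⁻⁸ × 0.1412 × 8.071×10¹⁰.

P ≈ 569 W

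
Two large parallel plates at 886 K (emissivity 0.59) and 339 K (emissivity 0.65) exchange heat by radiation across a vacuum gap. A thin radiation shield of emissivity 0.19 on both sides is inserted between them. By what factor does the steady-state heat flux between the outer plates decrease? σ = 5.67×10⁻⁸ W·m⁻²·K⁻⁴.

factor ≈ 5.27

Without shield: q₀ = σΔ(T⁴)/(1/ε₁+1/ε₂−1) with denominator 2.233.
With shield the two gaps are in series; the resistances add: (1/ε₁+1/ε_s−1)+(1/ε_s+1/ε₂−1) = 5.958+5.802 = 11.76.
Heat-flux ratio q₀/q = 11.76/2.233.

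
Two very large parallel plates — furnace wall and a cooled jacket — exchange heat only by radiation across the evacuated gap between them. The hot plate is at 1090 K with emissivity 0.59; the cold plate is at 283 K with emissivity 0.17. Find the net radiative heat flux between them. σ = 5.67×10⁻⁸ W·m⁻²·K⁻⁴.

q ≈ 12100 W/m²

For two infinite grey parallel plates, q = σ(T₁⁴ − T₂⁴)/(1/ε₁ + 1/ε₂ − 1).
T₁⁴ − T₂⁴ = 1.412×10¹² − 6.414×10⁹ = 1.405×10¹² K⁴.
1/ε₁ + 1/ε₂ − 1 = 1.695 + 5.882 − 1 = 6.577.
q = 5.67×10⁻⁸ × 1.405×10¹² / 6.577.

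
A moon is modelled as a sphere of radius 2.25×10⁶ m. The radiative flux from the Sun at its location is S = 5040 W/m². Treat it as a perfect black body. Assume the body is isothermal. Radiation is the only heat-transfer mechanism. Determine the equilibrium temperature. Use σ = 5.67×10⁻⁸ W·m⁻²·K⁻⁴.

T ≈ 386 K

At equilibrium, absorbed power = emitted power.
Absorbing cross-section = πr² = 1.590×10¹³ m²; emitting surface = 4πr² = 6.362×10¹³ m² (ratio 4).
S·A_cross = εσ·A_surf·T⁴  ⇒  T⁴ = S/(4σ).
T⁴ = 1.00·5040/(4·5.67×10⁻⁸) = 2.222×10¹⁰ K⁴.
T = (2.222×10¹⁰)^(1/4).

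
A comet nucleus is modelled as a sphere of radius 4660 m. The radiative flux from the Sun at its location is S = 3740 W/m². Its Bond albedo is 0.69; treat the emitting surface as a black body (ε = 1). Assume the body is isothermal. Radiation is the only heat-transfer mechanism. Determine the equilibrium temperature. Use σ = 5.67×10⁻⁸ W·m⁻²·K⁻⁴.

T ≈ 267 K

At equilibrium, absorbed power = emitted power.
Absorbing cross-section = πr² = 6.822×10⁷ m²; emitting surface = 4πr² = 2.729×10⁸ m² (ratio 4).
(1−a)S·A_cross = εσ·A_surf·T⁴  ⇒  T⁴ = (1−a)S/(4σ).
T⁴ = 0.310·3740/(4·5.67×10⁻⁸) = 5.112×10⁹ K⁴.
T = (5.112×10⁹)^(1/4).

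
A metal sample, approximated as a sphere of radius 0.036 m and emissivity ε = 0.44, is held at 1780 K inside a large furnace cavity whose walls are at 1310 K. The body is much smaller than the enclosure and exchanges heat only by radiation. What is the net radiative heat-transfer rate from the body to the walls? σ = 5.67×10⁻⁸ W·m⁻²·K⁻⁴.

For a small grey body in a large enclosure: P_net = εσA(T_body⁴ − T_wall⁴).
A = 4πr² = 0.01629 m²; T_body⁴ − T_wall⁴ = 1.004×10¹³ − 2.945×10¹² = 7.094×10¹² K⁴.
|P_net| = 0.44·5.67×10⁻⁸·0.01629·7.094×10¹².

P_net ≈ 2880 W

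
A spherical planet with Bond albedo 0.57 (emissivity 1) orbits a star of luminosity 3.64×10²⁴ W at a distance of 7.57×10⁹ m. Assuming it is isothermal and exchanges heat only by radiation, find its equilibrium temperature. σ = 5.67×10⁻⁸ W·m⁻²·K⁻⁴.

First find the stellar flux at distance d: S = L/(4πd²) = 3.64×10²⁴/(4π·(7.57×10⁹)²) = 5055 W/m².
For an isothermal sphere, absorbed (1−a)S·πr² = emitted σ·4πr²·T⁴, so T⁴ = (1−a)S/(4σ).
T⁴ = 0.430·5055/(4·5.67×10⁻⁸) = 9.584×10⁹ K⁴.

T ≈ 313 K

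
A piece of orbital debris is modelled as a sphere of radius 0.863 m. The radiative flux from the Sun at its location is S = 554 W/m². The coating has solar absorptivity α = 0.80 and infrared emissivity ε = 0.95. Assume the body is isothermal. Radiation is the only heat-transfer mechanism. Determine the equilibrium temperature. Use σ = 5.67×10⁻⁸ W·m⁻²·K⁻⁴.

At equilibrium, absorbed power = emitted power.
Absorbing cross-section = πr² = 2.340 m²; emitting surface = 4πr² = 9.359 m² (ratio 4).
αS·A_cross = εσ·A_surf·T⁴  ⇒  T⁴ = αS/(ε·4σ).
T⁴ = 0.800·554/(0.95·4·5.67×10⁻⁸) = 2.057×10⁹ K⁴.
T = (2.057×10⁹)^(1/4).

T ≈ 213 K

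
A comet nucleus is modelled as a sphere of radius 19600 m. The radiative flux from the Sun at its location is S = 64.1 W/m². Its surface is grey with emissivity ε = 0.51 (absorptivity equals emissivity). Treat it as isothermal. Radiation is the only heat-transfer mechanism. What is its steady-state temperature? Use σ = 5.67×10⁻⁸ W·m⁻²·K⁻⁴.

At equilibrium, absorbed power = emitted power.
Absorbing cross-section = πr² = 1.207×10⁹ m²; emitting surface = 4πr² = 4.827×10⁹ m² (ratio 4).
εS·A_cross = εσ·A_surf·T⁴  ⇒  T⁴ = S/(4σ)   (ε cancels).
T⁴ = 64.1/(4·5.67×10⁻⁸) = 2.826×10⁸ K⁴.
T = (2.826×10⁸)^(1/4).

T ≈ 130 K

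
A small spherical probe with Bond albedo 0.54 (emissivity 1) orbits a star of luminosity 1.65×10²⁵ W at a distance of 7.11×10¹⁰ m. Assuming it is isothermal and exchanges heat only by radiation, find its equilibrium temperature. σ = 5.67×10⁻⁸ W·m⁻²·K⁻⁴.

T ≈ 151 K

First find the stellar flux at distance d: S = L/(4πd²) = 1.65×10²⁵/(4π·(7.11×10¹⁰)²) = 259.7 W/m².
For an isothermal sphere, absorbed (1−a)S·πr² = emitted σ·4πr²·T⁴, so T⁴ = (1−a)S/(4σ).
T⁴ = 0.460·259.7/(4·5.67×10⁻⁸) = 5.268×10⁸ K⁴.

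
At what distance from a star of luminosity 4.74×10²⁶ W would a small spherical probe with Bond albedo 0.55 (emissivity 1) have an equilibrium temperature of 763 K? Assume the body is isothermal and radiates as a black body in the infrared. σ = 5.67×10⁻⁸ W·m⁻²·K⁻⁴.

For an isothermal black-emitting sphere, (1−a)S·πr² = σ·4πr²·T⁴ ⇒ S = 4σT⁴/(1−a).
S = 4·5.67×10⁻⁸·(763)⁴/0.450 = 1.708×10⁵ W/m².
Flux falls as S = L/(4πd²), so d = √(L/(4πS)) = √(4.74×10²⁶/(4π·1.708×10⁵)).

d ≈ 1.49×10¹⁰ m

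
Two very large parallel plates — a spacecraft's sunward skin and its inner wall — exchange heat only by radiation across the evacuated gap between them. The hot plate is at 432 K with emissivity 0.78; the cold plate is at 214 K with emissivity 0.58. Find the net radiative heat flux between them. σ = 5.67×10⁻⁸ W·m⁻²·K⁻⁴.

q ≈ 925 W/m²

For two infinite grey parallel plates, q = σ(T₁⁴ − T₂⁴)/(1/ε₁ + 1/ε₂ − 1).
T₁⁴ − T₂⁴ = 3.483×10¹⁰ − 2.097×10⁹ = 3.273×10¹⁰ K⁴.
1/ε₁ + 1/ε₂ − 1 = 1.282 + 1.724 − 1 = 2.006.
q = 5.67×10⁻⁸ × 3.273×10¹⁰ / 2.006.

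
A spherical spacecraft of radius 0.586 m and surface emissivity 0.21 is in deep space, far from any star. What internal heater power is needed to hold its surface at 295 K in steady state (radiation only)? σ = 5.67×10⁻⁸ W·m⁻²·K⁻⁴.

P = εσ·4πr²·T⁴.
4πr² = 4.315 m²; T⁴ = 7.573×10⁹ K⁴.
P = 0.21·5.67×10⁻⁸·4.315·7.573×10⁹.

P ≈ 389 W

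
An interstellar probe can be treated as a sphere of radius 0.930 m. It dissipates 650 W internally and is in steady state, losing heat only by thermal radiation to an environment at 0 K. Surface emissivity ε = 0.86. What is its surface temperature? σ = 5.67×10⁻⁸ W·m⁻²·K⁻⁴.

T ≈ 187 K

Steady state: internal power = radiated power, P = εσA T⁴.
Radiating area A = 4πr² = 10.87 m².
T⁴ = P/(εσA) = 650/(0.86·5.67×10⁻⁸·10.87) = 1.226×10⁹ K⁴.
T = (1.226×10⁹)^(1/4).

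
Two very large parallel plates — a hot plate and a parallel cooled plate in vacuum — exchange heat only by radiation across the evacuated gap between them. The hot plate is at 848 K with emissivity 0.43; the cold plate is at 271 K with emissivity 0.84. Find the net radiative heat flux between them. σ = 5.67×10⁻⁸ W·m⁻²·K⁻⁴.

For two infinite grey parallel plates, q = σ(T₁⁴ − T₂⁴)/(1/ε₁ + 1/ε₂ − 1).
T₁⁴ − T₂⁴ = 5.171×10¹¹ − 5.394×10⁹ = 5.117×10¹¹ K⁴.
1/ε₁ + 1/ε₂ − 1 = 2.326 + 1.190 − 1 = 2.516.
q = 5.67×10⁻⁸ × 5.117×10¹¹ / 2.516.

q ≈ 11500 W/m²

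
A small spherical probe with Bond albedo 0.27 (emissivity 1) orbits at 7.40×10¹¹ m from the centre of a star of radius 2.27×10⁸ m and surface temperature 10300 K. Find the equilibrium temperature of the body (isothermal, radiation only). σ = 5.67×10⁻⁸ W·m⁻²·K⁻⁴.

T ≈ 118 K

The star's surface emits σT_*⁴; at distance d the flux is S = σT_*⁴(R_*/d)².
S = 5.67×10⁻⁸·(10300)⁴·(2.27×10⁸/7.40×10¹¹)² = 60.05 W/m².
For an isothermal sphere T⁴ = (1−a)S/(4σ) = 1.933×10⁸ K⁴.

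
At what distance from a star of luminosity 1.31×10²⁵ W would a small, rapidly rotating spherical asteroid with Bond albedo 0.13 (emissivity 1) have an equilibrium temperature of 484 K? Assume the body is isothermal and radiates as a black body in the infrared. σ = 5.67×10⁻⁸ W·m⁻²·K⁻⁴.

For an isothermal black-emitting sphere, (1−a)S·πr² = σ·4πr²·T⁴ ⇒ S = 4σT⁴/(1−a).
S = 4·5.67×10⁻⁸·(484)⁴/0.870 = 14310 W/m².
Flux falls as S = L/(4πd²), so d = √(L/(4πS)) = √(1.31×10²⁵/(4π·14310)).

d ≈ 8.54×10⁹ m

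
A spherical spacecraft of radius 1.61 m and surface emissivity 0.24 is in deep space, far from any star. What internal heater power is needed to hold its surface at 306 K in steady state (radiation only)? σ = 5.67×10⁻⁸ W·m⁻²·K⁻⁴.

P = εσ·4πr²·T⁴.
4πr² = 32.57 m²; T⁴ = 8.768×10⁹ K⁴.
P = 0.24·5.67×10⁻⁸·32.57·8.768×10⁹.

P ≈ 3890 W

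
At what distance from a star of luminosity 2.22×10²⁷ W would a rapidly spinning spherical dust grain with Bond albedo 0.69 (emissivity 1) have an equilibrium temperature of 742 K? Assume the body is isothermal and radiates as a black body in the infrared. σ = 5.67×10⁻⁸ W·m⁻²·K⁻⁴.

For an isothermal black-emitting sphere, (1−a)S·πr² = σ·4πr²·T⁴ ⇒ S = 4σT⁴/(1−a).
S = 4·5.67×10⁻⁸·(742)⁴/0.310 = 2.218×10⁵ W/m².
Flux falls as S = L/(4πd²), so d = √(L/(4πS)) = √(2.22×10²⁷/(4π·2.218×10⁵)).

d ≈ 2.82×10¹⁰ m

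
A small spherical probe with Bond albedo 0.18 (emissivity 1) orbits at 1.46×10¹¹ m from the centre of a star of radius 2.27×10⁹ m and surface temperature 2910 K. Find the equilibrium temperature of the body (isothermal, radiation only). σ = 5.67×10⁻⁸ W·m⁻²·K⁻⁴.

T ≈ 244 K

The star's surface emits σT_*⁴; at distance d the flux is S = σT_*⁴(R_*/d)².
S = 5.67×10⁻⁸·(2910)⁴·(2.27×10⁹/1.46×10¹¹)² = 982.9 W/m².
For an isothermal sphere T⁴ = (1−a)S/(4σ) = 3.554×10⁹ K⁴.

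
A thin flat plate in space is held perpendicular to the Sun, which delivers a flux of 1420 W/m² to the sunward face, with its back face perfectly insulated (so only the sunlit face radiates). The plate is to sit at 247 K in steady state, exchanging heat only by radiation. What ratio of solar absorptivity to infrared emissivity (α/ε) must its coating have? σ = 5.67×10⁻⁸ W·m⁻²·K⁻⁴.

Balance: αS·A = εσ·1A·T⁴ ⇒ α/ε = σT⁴/S.
α/ε = 5.67×10⁻⁸·(247)⁴/1420 = 5.67×10⁻⁸·3.722×10⁹/1420.

α/ε ≈ 0.149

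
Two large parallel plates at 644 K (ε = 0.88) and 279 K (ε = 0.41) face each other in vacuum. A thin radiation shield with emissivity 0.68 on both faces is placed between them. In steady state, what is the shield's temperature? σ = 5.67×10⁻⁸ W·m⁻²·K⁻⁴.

In steady state the net flux on the hot side equals that on the cold side.
σ(T₁⁴−T_s⁴)/D₁ = σ(T_s⁴−T₂⁴)/D₂, with D₁ = 1/ε₁+1/ε_s−1 = 1.607, D₂ = 1/ε_s+1/ε₂−1 = 2.910.
Solve for T_s⁴: T_s⁴ = (D₂·T₁⁴ + D₁·T₂⁴)/(D₁+D₂) = 1.130×10¹¹ K⁴.

T_s ≈ 580 K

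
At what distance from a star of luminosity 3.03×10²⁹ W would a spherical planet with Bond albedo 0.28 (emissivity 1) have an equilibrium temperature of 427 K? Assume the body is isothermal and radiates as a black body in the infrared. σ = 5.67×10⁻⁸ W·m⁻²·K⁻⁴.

For an isothermal black-emitting sphere, (1−a)S·πr² = σ·4πr²·T⁴ ⇒ S = 4σT⁴/(1−a).
S = 4·5.67×10⁻⁸·(427)⁴/0.720 = 10470 W/m².
Flux falls as S = L/(4πd²), so d = √(L/(4πS)) = √(3.03×10²⁹/(4π·10470)).

d ≈ 1.52×10¹² m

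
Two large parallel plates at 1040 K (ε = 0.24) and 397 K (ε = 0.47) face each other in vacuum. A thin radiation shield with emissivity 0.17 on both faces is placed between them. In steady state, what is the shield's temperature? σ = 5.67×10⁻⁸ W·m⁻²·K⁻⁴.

In steady state the net flux on the hot side equals that on the cold side.
σ(T₁⁴−T_s⁴)/D₁ = σ(T_s⁴−T₂⁴)/D₂, with D₁ = 1/ε₁+1/ε_s−1 = 9.049, D₂ = 1/ε_s+1/ε₂−1 = 7.010.
Solve for T_s⁴: T_s⁴ = (D₂·T₁⁴ + D₁·T₂⁴)/(D₁+D₂) = 5.247×10¹¹ K⁴.

T_s ≈ 851 K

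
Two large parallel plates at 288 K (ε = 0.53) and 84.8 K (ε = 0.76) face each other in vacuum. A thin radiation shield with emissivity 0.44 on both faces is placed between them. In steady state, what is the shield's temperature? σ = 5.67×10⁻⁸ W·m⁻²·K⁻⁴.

In steady state the net flux on the hot side equals that on the cold side.
σ(T₁⁴−T_s⁴)/D₁ = σ(T_s⁴−T₂⁴)/D₂, with D₁ = 1/ε₁+1/ε_s−1 = 3.160, D₂ = 1/ε_s+1/ε₂−1 = 2.589.
Solve for T_s⁴: T_s⁴ = (D₂·T₁⁴ + D₁·T₂⁴)/(D₁+D₂) = 3.127×10⁹ K⁴.

T_s ≈ 236 K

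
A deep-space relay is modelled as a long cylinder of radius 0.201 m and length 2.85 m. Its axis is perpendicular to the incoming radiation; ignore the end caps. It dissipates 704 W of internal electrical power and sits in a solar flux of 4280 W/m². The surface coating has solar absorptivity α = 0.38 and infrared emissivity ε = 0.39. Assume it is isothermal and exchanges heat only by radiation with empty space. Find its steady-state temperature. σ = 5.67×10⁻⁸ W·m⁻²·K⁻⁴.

T ≈ 424 K

At steady state, absorbed solar power + internal power = radiated power.
Absorbed: α·S·A_cross = 0.38·4280·1.146 = 1863 W (cross-section 2rL).
Total input = 1863 + 704 = 2567 W.
Radiated: εσ·A_surf·T⁴ with A_surf = 2πrL = 3.599 m².
T⁴ = 2567/(0.39·5.67×10⁻⁸·3.599) = 3.226×10¹⁰ K⁴.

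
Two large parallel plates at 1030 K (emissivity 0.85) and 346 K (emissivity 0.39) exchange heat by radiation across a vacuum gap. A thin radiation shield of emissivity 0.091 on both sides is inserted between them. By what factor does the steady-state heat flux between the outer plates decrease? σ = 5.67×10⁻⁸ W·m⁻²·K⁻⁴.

factor ≈ 8.65

Without shield: q₀ = σΔ(T⁴)/(1/ε₁+1/ε₂−1) with denominator 2.741.
With shield the two gaps are in series; the resistances add: (1/ε₁+1/ε_s−1)+(1/ε_s+1/ε₂−1) = 11.17+12.55 = 23.72.
Heat-flux ratio q₀/q = 23.72/2.741.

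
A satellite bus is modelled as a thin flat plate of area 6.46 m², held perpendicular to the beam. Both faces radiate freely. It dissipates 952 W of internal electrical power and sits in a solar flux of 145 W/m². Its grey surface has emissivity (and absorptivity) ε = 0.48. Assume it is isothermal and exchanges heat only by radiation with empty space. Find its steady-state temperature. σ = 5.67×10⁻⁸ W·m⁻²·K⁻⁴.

T ≈ 251 K

At steady state, absorbed solar power + internal power = radiated power.
Absorbed: α·S·A_cross = 0.48·145·6.460 = 449.6 W (cross-section A).
Total input = 449.6 + 952 = 1402 W.
Radiated: εσ·A_surf·T⁴ with A_surf = 2A = 12.92 m².
T⁴ = 1402/(0.48·5.67×10⁻⁸·12.92) = 3.986×10⁹ K⁴.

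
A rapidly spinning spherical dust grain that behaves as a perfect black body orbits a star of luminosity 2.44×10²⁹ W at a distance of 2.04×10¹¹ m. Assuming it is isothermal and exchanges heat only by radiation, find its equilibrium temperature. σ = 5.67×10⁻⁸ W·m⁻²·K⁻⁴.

First find the stellar flux at distance d: S = L/(4πd²) = 2.44×10²⁹/(4π·(2.04×10¹¹)²) = 4.666×10⁵ W/m².
For an isothermal sphere, absorbed (1−a)S·πr² = emitted σ·4πr²·T⁴, so T⁴ = (1−a)S/(4σ).
T⁴ = 1.00·4.666×10⁵/(4·5.67×10⁻⁸) = 2.057×10¹² K⁴.

T ≈ 1200 K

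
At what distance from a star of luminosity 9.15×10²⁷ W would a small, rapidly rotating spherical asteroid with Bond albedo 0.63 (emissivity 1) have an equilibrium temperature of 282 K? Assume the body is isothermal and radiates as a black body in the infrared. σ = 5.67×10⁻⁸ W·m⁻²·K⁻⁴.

For an isothermal black-emitting sphere, (1−a)S·πr² = σ·4πr²·T⁴ ⇒ S = 4σT⁴/(1−a).
S = 4·5.67×10⁻⁸·(282)⁴/0.370 = 3876 W/m².
Flux falls as S = L/(4πd²), so d = √(L/(4πS)) = √(9.15×10²⁷/(4π·3876)).

d ≈ 4.33×10¹¹ m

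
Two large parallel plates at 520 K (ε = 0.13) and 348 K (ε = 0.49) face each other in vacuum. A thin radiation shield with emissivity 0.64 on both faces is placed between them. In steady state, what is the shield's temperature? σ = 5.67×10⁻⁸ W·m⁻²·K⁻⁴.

T_s ≈ 412 K

In steady state the net flux on the hot side equals that on the cold side.
σ(T₁⁴−T_s⁴)/D₁ = σ(T_s⁴−T₂⁴)/D₂, with D₁ = 1/ε₁+1/ε_s−1 = 8.255, D₂ = 1/ε_s+1/ε₂−1 = 2.603.
Solve for T_s⁴: T_s⁴ = (D₂·T₁⁴ + D₁·T₂⁴)/(D₁+D₂) = 2.868×10¹⁰ K⁴.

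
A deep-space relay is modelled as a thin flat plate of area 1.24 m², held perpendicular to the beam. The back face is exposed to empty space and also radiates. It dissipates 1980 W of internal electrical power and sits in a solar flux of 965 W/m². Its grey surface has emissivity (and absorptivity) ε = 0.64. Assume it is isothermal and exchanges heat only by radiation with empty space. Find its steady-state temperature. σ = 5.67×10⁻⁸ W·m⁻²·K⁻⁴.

T ≈ 418 K

At steady state, absorbed solar power + internal power = radiated power.
Absorbed: α·S·A_cross = 0.64·965·1.240 = 765.8 W (cross-section A).
Total input = 765.8 + 1980 = 2746 W.
Radiated: εσ·A_surf·T⁴ with A_surf = 2A = 2.480 m².
T⁴ = 2746/(0.64·5.67×10⁻⁸·2.480) = 3.051×10¹⁰ K⁴.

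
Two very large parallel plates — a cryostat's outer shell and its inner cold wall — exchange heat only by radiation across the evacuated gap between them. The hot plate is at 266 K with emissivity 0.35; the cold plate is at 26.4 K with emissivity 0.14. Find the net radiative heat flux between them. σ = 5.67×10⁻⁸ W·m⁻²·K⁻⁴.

q ≈ 31.5 W/m²

For two infinite grey parallel plates, q = σ(T₁⁴ − T₂⁴)/(1/ε₁ + 1/ε₂ − 1).
T₁⁴ − T₂⁴ = 5.006×10⁹ − 4.858×10⁵ = 5.006×10⁹ K⁴.
1/ε₁ + 1/ε₂ − 1 = 2.857 + 7.143 − 1 = 9.000.
q = 5.67×10⁻⁸ × 5.006×10⁹ / 9.000.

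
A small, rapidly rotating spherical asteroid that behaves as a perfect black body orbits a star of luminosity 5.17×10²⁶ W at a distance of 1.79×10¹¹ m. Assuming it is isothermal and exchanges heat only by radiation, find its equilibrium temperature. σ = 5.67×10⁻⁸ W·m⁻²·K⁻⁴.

First find the stellar flux at distance d: S = L/(4πd²) = 5.17×10²⁶/(4π·(1.79×10¹¹)²) = 1284 W/m².
For an isothermal sphere, absorbed (1−a)S·πr² = emitted σ·4πr²·T⁴, so T⁴ = (1−a)S/(4σ).
T⁴ = 1.00·1284/(4·5.67×10⁻⁸) = 5.662×10⁹ K⁴.

T ≈ 274 K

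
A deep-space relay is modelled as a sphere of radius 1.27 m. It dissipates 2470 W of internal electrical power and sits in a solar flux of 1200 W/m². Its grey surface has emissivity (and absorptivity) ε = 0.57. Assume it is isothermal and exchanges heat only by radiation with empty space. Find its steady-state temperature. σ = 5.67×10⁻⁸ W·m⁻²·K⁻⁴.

At steady state, absorbed solar power + internal power = radiated power.
Absorbed: α·S·A_cross = 0.57·1200·5.067 = 3466 W (cross-section πr²).
Total input = 3466 + 2470 = 5936 W.
Radiated: εσ·A_surf·T⁴ with A_surf = 4πr² = 20.27 m².
T⁴ = 5936/(0.57·5.67×10⁻⁸·20.27) = 9.062×10⁹ K⁴.

T ≈ 309 K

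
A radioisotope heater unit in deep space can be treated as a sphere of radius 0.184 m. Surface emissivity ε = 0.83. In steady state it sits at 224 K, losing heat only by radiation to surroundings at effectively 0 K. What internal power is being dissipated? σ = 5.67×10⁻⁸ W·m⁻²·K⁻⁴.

Steady state: P = εσA T⁴.
A = 4πr² = 0.4254 m²; T⁴ = (224)⁴ = 2.518×10⁹ K⁴.
P = 0.83 × 5.67×10⁻⁸ × 0.4254 × 2.518×10⁹.

P ≈ 50.4 W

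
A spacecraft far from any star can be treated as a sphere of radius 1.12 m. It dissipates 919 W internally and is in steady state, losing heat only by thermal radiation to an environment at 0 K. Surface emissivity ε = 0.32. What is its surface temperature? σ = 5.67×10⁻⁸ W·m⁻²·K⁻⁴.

Steady state: internal power = radiated power, P = εσA T⁴.
Radiating area A = 4πr² = 15.76 m².
T⁴ = P/(εσA) = 919/(0.32·5.67×10⁻⁸·15.76) = 3.213×10⁹ K⁴.
T = (3.213×10⁹)^(1/4).

T ≈ 238 K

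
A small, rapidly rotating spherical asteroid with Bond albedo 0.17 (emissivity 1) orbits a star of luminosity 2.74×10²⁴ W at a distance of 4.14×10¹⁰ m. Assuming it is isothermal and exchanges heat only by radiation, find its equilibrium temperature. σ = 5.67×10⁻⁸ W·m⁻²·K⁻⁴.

T ≈ 147 K

First find the stellar flux at distance d: S = L/(4πd²) = 2.74×10²⁴/(4π·(4.14×10¹⁰)²) = 127.2 W/m².
For an isothermal sphere, absorbed (1−a)S·πr² = emitted σ·4πr²·T⁴, so T⁴ = (1−a)S/(4σ).
T⁴ = 0.830·127.2/(4·5.67×10⁻⁸) = 4.656×10⁸ K⁴.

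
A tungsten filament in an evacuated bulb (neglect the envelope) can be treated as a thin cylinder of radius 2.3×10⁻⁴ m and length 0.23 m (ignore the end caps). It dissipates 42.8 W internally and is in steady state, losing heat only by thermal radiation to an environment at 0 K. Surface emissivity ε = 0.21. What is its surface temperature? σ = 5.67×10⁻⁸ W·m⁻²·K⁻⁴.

Steady state: internal power = radiated power, P = εσA T⁴.
Radiating area A = 2πrL = 3.324×10⁻⁴ m².
T⁴ = P/(εσA) = 42.8/(0.21·5.67×10⁻⁸·3.324×10⁻⁴) = 1.081×10¹³ K⁴.
T = (1.081×10¹³)^(1/4).

T ≈ 1810 K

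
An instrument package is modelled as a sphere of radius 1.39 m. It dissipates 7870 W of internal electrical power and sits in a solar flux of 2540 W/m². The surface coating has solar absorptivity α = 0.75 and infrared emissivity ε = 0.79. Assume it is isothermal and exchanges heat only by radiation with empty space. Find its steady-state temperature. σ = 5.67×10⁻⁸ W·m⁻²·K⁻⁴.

At steady state, absorbed solar power + internal power = radiated power.
Absorbed: α·S·A_cross = 0.75·2540·6.070 = 11560 W (cross-section πr²).
Total input = 11560 + 7870 = 19430 W.
Radiated: εσ·A_surf·T⁴ with A_surf = 4πr² = 24.28 m².
T⁴ = 19430/(0.79·5.67×10⁻⁸·24.28) = 1.787×10¹⁰ K⁴.

T ≈ 366 K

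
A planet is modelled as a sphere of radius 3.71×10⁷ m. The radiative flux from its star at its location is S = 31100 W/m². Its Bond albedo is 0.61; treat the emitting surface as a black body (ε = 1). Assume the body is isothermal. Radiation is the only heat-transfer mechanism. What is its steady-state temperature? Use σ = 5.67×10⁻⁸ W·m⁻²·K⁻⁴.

T ≈ 481 K

At equilibrium, absorbed power = emitted power.
Absorbing cross-section = πr² = 4.324×10¹⁵ m²; emitting surface = 4πr² = 1.730×10¹⁶ m² (ratio 4).
(1−a)S·A_cross = εσ·A_surf·T⁴  ⇒  T⁴ = (1−a)S/(4σ).
T⁴ = 0.390·31100/(4·5.67×10⁻⁸) = 5.348×10¹⁰ K⁴.
T = (5.348×10¹⁰)^(1/4).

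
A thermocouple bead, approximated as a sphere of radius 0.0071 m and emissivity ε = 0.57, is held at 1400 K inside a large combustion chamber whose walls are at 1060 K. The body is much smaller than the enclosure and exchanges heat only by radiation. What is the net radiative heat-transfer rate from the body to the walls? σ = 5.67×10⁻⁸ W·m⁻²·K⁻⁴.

P_net ≈ 52.8 W

For a small grey body in a large enclosure: P_net = εσA(T_body⁴ − T_wall⁴).
A = 4πr² = 6.335×10⁻⁴ m²; T_body⁴ − T_wall⁴ = 3.842×10¹² − 1.262×10¹² = 2.579×10¹² K⁴.
|P_net| = 0.57·5.67×10⁻⁸·6.335×10⁻⁴·2.579×10¹².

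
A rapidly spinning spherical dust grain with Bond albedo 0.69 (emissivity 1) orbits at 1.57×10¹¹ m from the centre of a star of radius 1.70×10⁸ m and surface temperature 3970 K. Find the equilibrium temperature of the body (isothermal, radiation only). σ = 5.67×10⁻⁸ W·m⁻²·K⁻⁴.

T ≈ 68.9 K

The star's surface emits σT_*⁴; at distance d the flux is S = σT_*⁴(R_*/d)².
S = 5.67×10⁻⁸·(3970)⁴·(1.70×10⁸/1.57×10¹¹)² = 16.51 W/m².
For an isothermal sphere T⁴ = (1−a)S/(4σ) = 2.257×10⁷ K⁴.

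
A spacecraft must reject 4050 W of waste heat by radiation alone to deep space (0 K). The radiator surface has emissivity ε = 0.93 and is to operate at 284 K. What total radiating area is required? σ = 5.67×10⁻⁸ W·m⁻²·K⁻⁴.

A ≈ 11.8 m²

P = εσA T⁴ ⇒ A = P/(εσT⁴).
T⁴ = 6.505×10⁹ K⁴.
A = 4050/(0.93 × 5.67×10⁻⁸ × 6.505×10⁹).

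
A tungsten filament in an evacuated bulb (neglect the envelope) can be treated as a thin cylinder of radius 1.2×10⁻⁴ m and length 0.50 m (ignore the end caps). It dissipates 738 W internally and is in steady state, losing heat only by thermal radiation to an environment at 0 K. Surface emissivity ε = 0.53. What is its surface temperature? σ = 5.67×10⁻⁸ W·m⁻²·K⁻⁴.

T ≈ 2840 K

Steady state: internal power = radiated power, P = εσA T⁴.
Radiating area A = 2πrL = 3.770×10⁻⁴ m².
T⁴ = P/(εσA) = 738/(0.53·5.67×10⁻⁸·3.770×10⁻⁴) = 6.514×10¹³ K⁴.
T = (6.514×10¹³)^(1/4).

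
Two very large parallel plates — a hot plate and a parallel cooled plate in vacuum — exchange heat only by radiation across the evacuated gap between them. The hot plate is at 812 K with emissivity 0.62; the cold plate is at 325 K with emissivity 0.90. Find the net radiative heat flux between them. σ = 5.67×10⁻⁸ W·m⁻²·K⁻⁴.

q ≈ 13900 W/m²

For two infinite grey parallel plates, q = σ(T₁⁴ − T₂⁴)/(1/ε₁ + 1/ε₂ − 1).
T₁⁴ − T₂⁴ = 4.347×10¹¹ − 1.116×10¹⁰ = 4.236×10¹¹ K⁴.
1/ε₁ + 1/ε₂ − 1 = 1.613 + 1.111 − 1 = 1.724.
q = 5.67×10⁻⁸ × 4.236×10¹¹ / 1.724.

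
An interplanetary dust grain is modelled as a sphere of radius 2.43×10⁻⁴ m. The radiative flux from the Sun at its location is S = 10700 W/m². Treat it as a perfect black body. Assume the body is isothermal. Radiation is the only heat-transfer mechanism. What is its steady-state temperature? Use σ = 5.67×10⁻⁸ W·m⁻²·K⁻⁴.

At equilibrium, absorbed power = emitted power.
Absorbing cross-section = πr² = 1.855×10⁻⁷ m²; emitting surface = 4πr² = 7.420×10⁻⁷ m² (ratio 4).
S·A_cross = εσ·A_surf·T⁴  ⇒  T⁴ = S/(4σ).
T⁴ = 1.00·10700/(4·5.67×10⁻⁸) = 4.718×10¹⁰ K⁴.
T = (4.718×10¹⁰)^(1/4).

T ≈ 466 K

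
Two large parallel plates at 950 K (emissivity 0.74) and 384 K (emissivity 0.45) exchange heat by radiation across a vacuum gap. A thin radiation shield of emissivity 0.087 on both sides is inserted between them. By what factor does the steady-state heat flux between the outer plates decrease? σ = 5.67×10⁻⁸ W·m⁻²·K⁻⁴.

Without shield: q₀ = σΔ(T⁴)/(1/ε₁+1/ε₂−1) with denominator 2.574.
With shield the two gaps are in series; the resistances add: (1/ε₁+1/ε_s−1)+(1/ε_s+1/ε₂−1) = 11.85+12.72 = 24.56.
Heat-flux ratio q₀/q = 24.56/2.574.

factor ≈ 9.54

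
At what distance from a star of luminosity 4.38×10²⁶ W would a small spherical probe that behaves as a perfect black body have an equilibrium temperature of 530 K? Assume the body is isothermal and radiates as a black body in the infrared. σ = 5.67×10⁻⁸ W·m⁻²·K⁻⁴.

For an isothermal black-emitting sphere, (1−a)S·πr² = σ·4πr²·T⁴ ⇒ S = 4σT⁴/(1−a).
S = 4·5.67×10⁻⁸·(530)⁴/1.00 = 17900 W/m².
Flux falls as S = L/(4πd²), so d = √(L/(4πS)) = √(4.38×10²⁶/(4π·17900)).

d ≈ 4.41×10¹⁰ m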